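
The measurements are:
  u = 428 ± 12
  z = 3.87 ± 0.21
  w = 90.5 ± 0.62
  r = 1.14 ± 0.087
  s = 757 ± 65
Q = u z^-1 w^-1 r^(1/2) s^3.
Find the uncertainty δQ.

1.51e+08

Since Q is a product/quotient, work with relative uncertainties:
  (1·δu/u)² = (1×0.0280)² = 0.000786;  (-1·δz/z)² = (-1×0.0543)² = 0.00294;  (-1·δw/w)² = (-1×0.00685)² = 4.69e-05;  (½·δr/r)² = (0.5×0.0763)² = 0.00146;  (3·δs/s)² = (3×0.0859)² = 0.0664
δQ/Q = √(0.0716) = 0.268
Q = 5.66e+08, so δQ = 0.268 × 5.66e+08 = 1.51e+08.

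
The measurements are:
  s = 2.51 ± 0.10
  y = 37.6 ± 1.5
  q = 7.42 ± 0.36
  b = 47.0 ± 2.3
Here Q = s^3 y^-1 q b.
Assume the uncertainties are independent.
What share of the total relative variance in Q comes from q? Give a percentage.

11.4%

(δQ/Q)² = (3·δs/s)² + (-1·δy/y)² + (1·δq/q)² + (1·δb/b)²
  s term: (3×0.0398)² = 0.0143
  y term: (-1×0.0399)² = 0.00159
  q term: (1×0.0485)² = 0.00235
  b term: (1×0.0489)² = 0.00239
Total = 0.0206. Share from q = 0.00235/0.0206 = 0.114.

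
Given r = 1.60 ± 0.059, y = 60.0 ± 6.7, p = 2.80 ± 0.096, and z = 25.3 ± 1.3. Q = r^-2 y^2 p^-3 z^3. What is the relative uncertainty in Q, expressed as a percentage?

Products/powers → add relative errors in quadrature, weighted by exponent:
  (-2·δr/r)² = (-2×0.0369)² = 0.00544;  (2·δy/y)² = (2×0.112)² = 0.0499;  (-3·δp/p)² = (-3×0.0343)² = 0.0106;  (3·δz/z)² = (3×0.0514)² = 0.0238
δQ/Q = √(0.0897) = 0.299

29.9%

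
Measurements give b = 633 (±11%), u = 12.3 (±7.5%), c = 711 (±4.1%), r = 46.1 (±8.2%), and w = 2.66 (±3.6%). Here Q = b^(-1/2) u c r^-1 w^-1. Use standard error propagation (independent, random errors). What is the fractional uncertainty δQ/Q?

Products/powers → add relative errors in quadrature, weighted by exponent:
  (−½·δb/b)² = (-0.5×0.110)² = 0.00302;  (1·δu/u)² = (1×0.0750)² = 0.00562;  (1·δc/c)² = (1×0.0410)² = 0.00168;  (-1·δr/r)² = (-1×0.0820)² = 0.00672;  (-1·δw/w)² = (-1×0.0360)² = 0.00130
δQ/Q = √(0.0184) = 0.135

0.135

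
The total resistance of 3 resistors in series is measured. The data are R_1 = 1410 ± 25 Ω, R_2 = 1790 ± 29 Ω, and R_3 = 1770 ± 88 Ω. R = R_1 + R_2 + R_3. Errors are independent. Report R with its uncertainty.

Sums and differences: (δR)² = Σ (cᵢ δxᵢ)².
  (δR_1)² = 625;  (δR_2)² = 841;  (δR_3)² = 7740
δR = √(9210) = 96.0 Ω
R = 4970 Ω.

4970 ± 96.0 Ω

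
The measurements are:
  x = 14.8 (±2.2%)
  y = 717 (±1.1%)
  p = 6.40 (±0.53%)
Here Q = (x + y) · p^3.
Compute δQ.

3690

Let u = x + y = 732. δu = √(δx² + δy²) = √(0.106 + 62.2) = 7.89, so δu/u = 0.0108.
Q is then a monomial in u, p:
δQ/Q = √((δu/u)² + (3·δp/p)²) = √(0.000116 + 0.000253) = 0.0192
Q = 1.92e+05, so δQ = 0.0192 × 1.92e+05 = 3690.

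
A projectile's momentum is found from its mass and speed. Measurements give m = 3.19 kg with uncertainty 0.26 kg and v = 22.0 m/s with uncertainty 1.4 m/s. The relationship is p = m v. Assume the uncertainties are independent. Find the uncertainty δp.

Since p is a product/quotient, work with relative uncertainties:
  (1·δm/m)² = (1×0.0815)² = 0.00664;  (1·δv/v)² = (1×0.0636)² = 0.00405
δp/p = √(0.0107) = 0.103
p = 70.2 kg·m/s, so δp = 0.103 × 70.2 = 7.26 kg·m/s.

7.26 kg·m/s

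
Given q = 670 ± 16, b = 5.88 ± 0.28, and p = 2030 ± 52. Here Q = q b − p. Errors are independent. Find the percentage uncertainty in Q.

11.3%

Let w = q·b = 3940. δw/w = √((1·δq/q)² + (1·δb/b)²) = √(0.000570 + 0.00227) = 0.0533, so δw = 210.
Q = w − p: δQ = √(δw² + δp²) = √(44000 + 2700) = 216
Q = 1910, so δQ/Q = 216/1910 = 0.113.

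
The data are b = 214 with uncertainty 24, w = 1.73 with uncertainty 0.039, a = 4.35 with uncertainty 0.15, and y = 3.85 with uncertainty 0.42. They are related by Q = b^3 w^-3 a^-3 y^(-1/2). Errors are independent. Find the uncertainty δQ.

4250

Q is a product of powers, so relative uncertainties combine in quadrature:
  (3·δb/b)² = (3×0.112)² = 0.113;  (-3·δw/w)² = (-3×0.0225)² = 0.00457;  (-3·δa/a)² = (-3×0.0345)² = 0.0107;  (−½·δy/y)² = (-0.5×0.109)² = 0.00298
δQ/Q = √(0.131) = 0.363
Q = 11700, so δQ = 0.363 × 11700 = 4250.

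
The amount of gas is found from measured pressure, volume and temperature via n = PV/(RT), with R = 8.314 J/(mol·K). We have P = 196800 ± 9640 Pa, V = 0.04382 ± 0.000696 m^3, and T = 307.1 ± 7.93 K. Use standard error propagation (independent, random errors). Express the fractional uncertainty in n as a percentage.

For a monomial n ∝ P, V, T^-1, fractional errors add in quadrature:
  (1·δP/P)² = (1×0.0490)² = 0.00240;  (1·δV/V)² = (1×0.0159)² = 0.000252;  (-1·δT/T)² = (-1×0.0258)² = 0.000667
δn/n = √(0.00332) = 0.0576

5.76%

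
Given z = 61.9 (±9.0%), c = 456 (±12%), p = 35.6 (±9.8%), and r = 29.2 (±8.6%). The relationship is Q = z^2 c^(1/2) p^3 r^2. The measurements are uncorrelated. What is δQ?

1.23e+12

Since Q is a product/quotient, work with relative uncertainties:
  (2·δz/z)² = (2×0.0900)² = 0.0324;  (½·δc/c)² = (0.5×0.120)² = 0.00360;  (3·δp/p)² = (3×0.0980)² = 0.0864;  (2·δr/r)² = (2×0.0860)² = 0.0296
δQ/Q = √(0.152) = 0.390
Q = 3.15e+12, so δQ = 0.390 × 3.15e+12 = 1.23e+12.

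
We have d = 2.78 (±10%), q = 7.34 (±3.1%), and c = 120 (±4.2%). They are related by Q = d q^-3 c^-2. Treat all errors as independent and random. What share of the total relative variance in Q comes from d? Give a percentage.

38.9%

(δQ/Q)² = (1·δd/d)² + (-3·δq/q)² + (-2·δc/c)²
  d term: (1×0.100)² = 0.0100
  q term: (-3×0.0310)² = 0.00865
  c term: (-2×0.0420)² = 0.00706
Total = 0.0257. Share from d = 0.0100/0.0257 = 0.389.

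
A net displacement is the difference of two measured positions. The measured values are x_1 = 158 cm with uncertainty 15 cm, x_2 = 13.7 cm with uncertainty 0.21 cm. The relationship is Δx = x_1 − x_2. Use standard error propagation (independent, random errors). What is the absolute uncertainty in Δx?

15.0 cm

Sums and differences: (δΔx)² = Σ (cᵢ δxᵢ)².
  (δx_1)² = 225;  (δx_2)² = 0.0441
δΔx = √(225) = 15.0 cm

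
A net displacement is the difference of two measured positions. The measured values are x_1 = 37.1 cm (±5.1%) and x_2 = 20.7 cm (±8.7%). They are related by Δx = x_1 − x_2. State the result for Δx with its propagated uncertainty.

16.4 ± 2.61 cm

Each term contributes (cᵢ δxᵢ)² to (δΔx)²:
  (δx_1)² = 3.58;  (δx_2)² = 3.24
δΔx = √(6.82) = 2.61 cm
Δx = 16.4 cm.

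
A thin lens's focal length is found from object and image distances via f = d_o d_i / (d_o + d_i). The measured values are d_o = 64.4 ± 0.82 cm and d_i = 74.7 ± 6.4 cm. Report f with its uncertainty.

34.6 ± 1.39 cm

∂f/∂d_o = (d_i/(d_o+d_i))² = 0.288;  ∂f/∂d_i = (d_o/(d_o+d_i))² = 0.214
δf = √((∂f/∂d_o · δd_o)² + (∂f/∂d_i · δd_i)²) = √(0.0559 + 1.88) = 1.39 cm
f = 34.6 cm.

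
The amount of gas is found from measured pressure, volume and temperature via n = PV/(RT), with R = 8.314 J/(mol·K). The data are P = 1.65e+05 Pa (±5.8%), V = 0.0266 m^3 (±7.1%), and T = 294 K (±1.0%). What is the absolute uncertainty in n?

0.166 mol

n is a product of powers, so relative uncertainties combine in quadrature:
  (1·δP/P)² = (1×0.0580)² = 0.00336;  (1·δV/V)² = (1×0.0710)² = 0.00504;  (-1·δT/T)² = (-1×0.0100)² = 0.000100
δn/n = √(0.00851) = 0.0922
n = 1.80 mol, so δn = 0.0922 × 1.80 = 0.166 mol.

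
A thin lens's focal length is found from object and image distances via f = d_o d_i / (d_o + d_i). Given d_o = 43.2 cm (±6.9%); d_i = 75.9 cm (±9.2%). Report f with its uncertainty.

∂f/∂d_o = (d_i/(d_o+d_i))² = 0.406;  ∂f/∂d_i = (d_o/(d_o+d_i))² = 0.132
δf = √((∂f/∂d_o · δd_o)² + (∂f/∂d_i · δd_i)²) = √(1.47 + 0.844) = 1.52 cm
f = 27.5 cm.

27.5 ± 1.52 cm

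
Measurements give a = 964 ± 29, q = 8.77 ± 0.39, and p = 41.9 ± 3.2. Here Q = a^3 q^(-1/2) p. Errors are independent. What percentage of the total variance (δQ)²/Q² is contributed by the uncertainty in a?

(δQ/Q)² = (3·δa/a)² + (−½·δq/q)² + (1·δp/p)²
  a term: (3×0.0301)² = 0.00814
  q term: (-0.5×0.0445)² = 0.000494
  p term: (1×0.0764)² = 0.00583
Total = 0.0145. Share from a = 0.00814/0.0145 = 0.563.

56.3%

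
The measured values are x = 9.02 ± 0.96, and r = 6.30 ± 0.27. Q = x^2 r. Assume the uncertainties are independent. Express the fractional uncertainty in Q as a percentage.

Q is a product of powers, so relative uncertainties combine in quadrature:
  (2·δx/x)² = (2×0.106)² = 0.0453;  (1·δr/r)² = (1×0.0429)² = 0.00184
δQ/Q = √(0.0471) = 0.217

21.7%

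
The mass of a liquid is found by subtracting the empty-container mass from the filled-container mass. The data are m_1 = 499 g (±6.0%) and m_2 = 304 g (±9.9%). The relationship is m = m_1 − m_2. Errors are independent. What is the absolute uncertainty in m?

42.5 g

Sums and differences: (δm)² = Σ (cᵢ δxᵢ)².
  (δm_1)² = 896;  (δm_2)² = 906
δm = √(1800) = 42.5 g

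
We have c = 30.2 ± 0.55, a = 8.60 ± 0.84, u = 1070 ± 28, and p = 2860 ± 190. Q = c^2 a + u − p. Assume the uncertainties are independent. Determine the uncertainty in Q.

840

Let w = c^2·a = 7840. δw/w = √((2·δc/c)² + (1·δa/a)²) = √(0.00133 + 0.00954) = 0.104, so δw = 818.
Q = w + u − p: δQ = √(δw² + δu² + δp²) = √(6.69e+05 + 784 + 36100) = 840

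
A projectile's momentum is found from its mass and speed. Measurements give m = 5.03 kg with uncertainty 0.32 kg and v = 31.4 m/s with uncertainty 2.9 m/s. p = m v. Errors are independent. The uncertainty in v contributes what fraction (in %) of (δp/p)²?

(δp/p)² = (1·δm/m)² + (1·δv/v)²
  m term: (1×0.0636)² = 0.00405
  v term: (1×0.0924)² = 0.00853
Total = 0.0126. Share from v = 0.00853/0.0126 = 0.678.

67.8%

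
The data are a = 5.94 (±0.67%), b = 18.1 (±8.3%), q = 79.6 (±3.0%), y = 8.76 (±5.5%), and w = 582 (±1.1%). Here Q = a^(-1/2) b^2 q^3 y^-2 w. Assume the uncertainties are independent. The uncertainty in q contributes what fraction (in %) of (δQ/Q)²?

16.9%

(δQ/Q)² = (−½·δa/a)² + (2·δb/b)² + (3·δq/q)² + (-2·δy/y)² + (1·δw/w)²
  a term: (-0.5×0.00670)² = 1.12e-05
  b term: (2×0.0830)² = 0.0276
  q term: (3×0.0300)² = 0.00810
  y term: (-2×0.0550)² = 0.0121
  w term: (1×0.0110)² = 0.000121
Total = 0.0479. Share from q = 0.00810/0.0479 = 0.169.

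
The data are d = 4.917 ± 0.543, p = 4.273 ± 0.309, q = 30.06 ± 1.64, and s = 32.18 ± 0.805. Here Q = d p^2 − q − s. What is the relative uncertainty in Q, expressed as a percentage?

59.7%

Let w = d·p^2 = 89.78. δw/w = √((1·δd/d)² + (2·δp/p)²) = √(0.0122 + 0.0209) = 0.182, so δw = 16.3.
Q = w − q − s: δQ = √(δw² + δq² + δs²) = √(267 + 2.69 + 0.648) = 16.4
Q = 27.54, so δQ/Q = 16.4/27.54 = 0.597.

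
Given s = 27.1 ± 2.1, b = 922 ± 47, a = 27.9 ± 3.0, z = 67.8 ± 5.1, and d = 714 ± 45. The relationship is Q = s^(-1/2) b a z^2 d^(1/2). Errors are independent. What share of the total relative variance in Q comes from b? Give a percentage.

6.61%

(δQ/Q)² = (−½·δs/s)² + (1·δb/b)² + (1·δa/a)² + (2·δz/z)² + (½·δd/d)²
  s term: (-0.5×0.0775)² = 0.00150
  b term: (1×0.0510)² = 0.00260
  a term: (1×0.108)² = 0.0116
  z term: (2×0.0752)² = 0.0226
  d term: (0.5×0.0630)² = 0.000993
Total = 0.0393. Share from b = 0.00260/0.0393 = 0.0661.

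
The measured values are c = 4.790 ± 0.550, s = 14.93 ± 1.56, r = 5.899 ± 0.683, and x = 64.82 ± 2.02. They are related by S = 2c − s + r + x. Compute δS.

2.86

Each term contributes (cᵢ δxᵢ)² to (δS)²:
  (2·δc)² = 1.21;  (δs)² = 2.43;  (δr)² = 0.466;  (δx)² = 4.08
δS = √(8.19) = 2.86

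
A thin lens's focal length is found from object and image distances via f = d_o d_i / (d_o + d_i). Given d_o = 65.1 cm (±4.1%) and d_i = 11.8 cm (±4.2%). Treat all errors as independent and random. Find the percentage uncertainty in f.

3.61%

∂f/∂d_o = (d_i/(d_o+d_i))² = 0.0235;  ∂f/∂d_i = (d_o/(d_o+d_i))² = 0.717
δf = √((∂f/∂d_o · δd_o)² + (∂f/∂d_i · δd_i)²) = √(0.00395 + 0.126) = 0.361 cm
f = 9.99 cm, so δf/f = 0.361/9.99 = 0.0361.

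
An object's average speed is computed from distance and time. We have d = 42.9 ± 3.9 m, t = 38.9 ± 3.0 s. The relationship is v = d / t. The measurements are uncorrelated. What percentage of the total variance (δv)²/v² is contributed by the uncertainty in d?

(δv/v)² = (1·δd/d)² + (-1·δt/t)²
  d term: (1×0.0909)² = 0.00826
  t term: (-1×0.0771)² = 0.00595
Total = 0.0142. Share from d = 0.00826/0.0142 = 0.582.

58.2%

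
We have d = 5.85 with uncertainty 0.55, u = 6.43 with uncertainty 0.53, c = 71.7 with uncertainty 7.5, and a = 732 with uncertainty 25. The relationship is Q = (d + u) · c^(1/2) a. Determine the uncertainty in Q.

6710

Let w = d + u = 12.3. δw = √(δd² + δu²) = √(0.303 + 0.281) = 0.764, so δw/w = 0.0622.
Q is then a monomial in w, c, a:
δQ/Q = √((δw/w)² + (½·δc/c)² + (1·δa/a)²) = √(0.00387 + 0.00274 + 0.00117) = 0.0882
Q = 76100, so δQ = 0.0882 × 76100 = 6710.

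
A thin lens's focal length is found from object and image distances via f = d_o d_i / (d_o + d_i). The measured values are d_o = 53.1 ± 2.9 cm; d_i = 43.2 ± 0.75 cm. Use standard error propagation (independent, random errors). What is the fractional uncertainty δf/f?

0.0263

∂f/∂d_o = (d_i/(d_o+d_i))² = 0.201;  ∂f/∂d_i = (d_o/(d_o+d_i))² = 0.304
δf = √((∂f/∂d_o · δd_o)² + (∂f/∂d_i · δd_i)²) = √(0.341 + 0.0520) = 0.627 cm
f = 23.8 cm, so δf/f = 0.627/23.8 = 0.0263.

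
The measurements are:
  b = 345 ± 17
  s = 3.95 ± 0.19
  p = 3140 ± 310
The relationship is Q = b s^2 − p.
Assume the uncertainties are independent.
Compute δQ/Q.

Let w = b·s^2 = 5380. δw/w = √((1·δb/b)² + (2·δs/s)²) = √(0.00243 + 0.00925) = 0.108, so δw = 582.
Q = w − p: δQ = √(δw² + δp²) = √(3.39e+05 + 96100) = 659
Q = 2240, so δQ/Q = 659/2240 = 0.294.

0.294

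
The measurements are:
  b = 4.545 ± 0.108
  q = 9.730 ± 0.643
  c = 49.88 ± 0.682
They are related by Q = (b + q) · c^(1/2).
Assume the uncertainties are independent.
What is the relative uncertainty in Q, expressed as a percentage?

4.62%

Let u = b + q = 14.28. δu = √(δb² + δq²) = √(0.0117 + 0.413) = 0.652, so δu/u = 0.0457.
Q is then a monomial in u, c:
δQ/Q = √((δu/u)² + (½·δc/c)²) = √(0.00209 + 4.67e-05) = 0.0462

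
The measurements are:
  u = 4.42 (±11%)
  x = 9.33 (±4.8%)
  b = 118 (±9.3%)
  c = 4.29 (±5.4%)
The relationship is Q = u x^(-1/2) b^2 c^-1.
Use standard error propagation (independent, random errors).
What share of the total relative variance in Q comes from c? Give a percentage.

5.81%

(δQ/Q)² = (1·δu/u)² + (−½·δx/x)² + (2·δb/b)² + (-1·δc/c)²
  u term: (1×0.110)² = 0.0121
  x term: (-0.5×0.0480)² = 0.000576
  b term: (2×0.0930)² = 0.0346
  c term: (-1×0.0540)² = 0.00292
Total = 0.0502. Share from c = 0.00292/0.0502 = 0.0581.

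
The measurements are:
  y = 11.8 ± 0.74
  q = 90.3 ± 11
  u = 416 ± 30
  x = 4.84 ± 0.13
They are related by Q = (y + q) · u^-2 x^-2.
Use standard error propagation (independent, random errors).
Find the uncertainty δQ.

4.74e-06

Let w = y + q = 102. δw = √(δy² + δq²) = √(0.548 + 121) = 11.0, so δw/w = 0.108.
Q is then a monomial in w, u, x:
δQ/Q = √((δw/w)² + (-2·δu/u)² + (-2·δx/x)²) = √(0.0117 + 0.0208 + 0.00289) = 0.188
Q = 2.52e-05, so δQ = 0.188 × 2.52e-05 = 4.74e-06.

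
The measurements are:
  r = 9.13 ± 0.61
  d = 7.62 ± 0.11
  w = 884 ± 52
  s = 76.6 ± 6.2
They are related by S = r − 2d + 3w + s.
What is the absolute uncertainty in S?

156

Sums and differences: (δS)² = Σ (cᵢ δxᵢ)².
  (δr)² = 0.372;  (2·δd)² = 0.0484;  (3·δw)² = 24300;  (δs)² = 38.4
δS = √(24400) = 156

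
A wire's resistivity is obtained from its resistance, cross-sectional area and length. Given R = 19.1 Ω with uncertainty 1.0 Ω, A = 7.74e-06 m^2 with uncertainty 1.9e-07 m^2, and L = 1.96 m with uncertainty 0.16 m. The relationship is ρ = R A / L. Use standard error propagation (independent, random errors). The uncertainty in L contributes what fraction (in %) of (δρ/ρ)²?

(δρ/ρ)² = (1·δR/R)² + (1·δA/A)² + (-1·δL/L)²
  R term: (1×0.0524)² = 0.00274
  A term: (1×0.0245)² = 0.000603
  L term: (-1×0.0816)² = 0.00666
Total = 0.0100. Share from L = 0.00666/0.0100 = 0.666.

66.6%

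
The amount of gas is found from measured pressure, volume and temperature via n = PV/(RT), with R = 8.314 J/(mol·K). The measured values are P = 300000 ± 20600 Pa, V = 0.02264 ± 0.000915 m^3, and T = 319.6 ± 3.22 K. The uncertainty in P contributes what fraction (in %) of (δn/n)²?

73.1%

(δn/n)² = (1·δP/P)² + (1·δV/V)² + (-1·δT/T)²
  P term: (1×0.0687)² = 0.00472
  V term: (1×0.0404)² = 0.00163
  T term: (-1×0.0101)² = 0.000102
Total = 0.00645. Share from P = 0.00472/0.00645 = 0.731.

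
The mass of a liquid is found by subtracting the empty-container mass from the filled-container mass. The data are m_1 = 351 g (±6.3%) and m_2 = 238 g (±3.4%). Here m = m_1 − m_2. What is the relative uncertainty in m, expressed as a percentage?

20.8%

Each term contributes (cᵢ δxᵢ)² to (δm)²:
  (δm_1)² = 489;  (δm_2)² = 65.5
δm = √(554) = 23.5 g
m = 113 g, so δm/m = 23.5/113 = 0.208.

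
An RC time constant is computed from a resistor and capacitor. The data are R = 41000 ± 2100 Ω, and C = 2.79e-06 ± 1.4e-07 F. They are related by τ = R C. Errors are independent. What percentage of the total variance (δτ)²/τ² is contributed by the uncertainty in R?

(δτ/τ)² = (1·δR/R)² + (1·δC/C)²
  R term: (1×0.0512)² = 0.00262
  C term: (1×0.0502)² = 0.00252
Total = 0.00514. Share from R = 0.00262/0.00514 = 0.510.

51.0%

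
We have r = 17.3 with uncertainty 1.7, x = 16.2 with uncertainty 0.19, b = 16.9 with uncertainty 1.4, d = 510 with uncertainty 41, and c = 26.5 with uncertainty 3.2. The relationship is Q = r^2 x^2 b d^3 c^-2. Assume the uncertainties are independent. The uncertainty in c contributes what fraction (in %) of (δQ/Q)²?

(δQ/Q)² = (2·δr/r)² + (2·δx/x)² + (1·δb/b)² + (3·δd/d)² + (-2·δc/c)²
  r term: (2×0.0983)² = 0.0386
  x term: (2×0.0117)² = 0.000550
  b term: (1×0.0828)² = 0.00686
  d term: (3×0.0804)² = 0.0582
  c term: (-2×0.121)² = 0.0583
Total = 0.163. Share from c = 0.0583/0.163 = 0.359.

35.9%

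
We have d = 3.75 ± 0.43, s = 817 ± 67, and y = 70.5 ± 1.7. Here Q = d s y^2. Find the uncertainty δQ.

Q is a product of powers, so relative uncertainties combine in quadrature:
  (1·δd/d)² = (1×0.115)² = 0.0131;  (1·δs/s)² = (1×0.0820)² = 0.00673;  (2·δy/y)² = (2×0.0241)² = 0.00233
δQ/Q = √(0.0222) = 0.149
Q = 1.52e+07, so δQ = 0.149 × 1.52e+07 = 2.27e+06.

2.27e+06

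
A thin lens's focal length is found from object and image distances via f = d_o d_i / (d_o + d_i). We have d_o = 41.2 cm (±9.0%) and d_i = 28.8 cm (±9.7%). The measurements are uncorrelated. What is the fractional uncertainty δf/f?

∂f/∂d_o = (d_i/(d_o+d_i))² = 0.169;  ∂f/∂d_i = (d_o/(d_o+d_i))² = 0.346
δf = √((∂f/∂d_o · δd_o)² + (∂f/∂d_i · δd_i)²) = √(0.394 + 0.937) = 1.15 cm
f = 17.0 cm, so δf/f = 1.15/17.0 = 0.0680.

0.0680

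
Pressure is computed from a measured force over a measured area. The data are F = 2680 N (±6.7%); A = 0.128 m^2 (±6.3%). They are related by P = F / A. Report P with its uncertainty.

20900 ± 1930 Pa

Products/powers → add relative errors in quadrature, weighted by exponent:
  (1·δF/F)² = (1×0.0670)² = 0.00449;  (-1·δA/A)² = (-1×0.0630)² = 0.00397
δP/P = √(0.00846) = 0.0920
P = 20900 Pa, so δP = 0.0920 × 20900 = 1930 Pa.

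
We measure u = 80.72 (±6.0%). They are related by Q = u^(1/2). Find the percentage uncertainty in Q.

3.00%

Q ∝ u^(1/2), so δQ/Q = |½| · δu/u = 0.5 × 0.0600 = 0.0300.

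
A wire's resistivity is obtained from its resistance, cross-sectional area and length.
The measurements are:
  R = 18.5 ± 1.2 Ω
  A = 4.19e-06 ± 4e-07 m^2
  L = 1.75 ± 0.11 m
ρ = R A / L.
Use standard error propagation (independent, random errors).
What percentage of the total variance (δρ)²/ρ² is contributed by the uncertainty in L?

22.9%

(δρ/ρ)² = (1·δR/R)² + (1·δA/A)² + (-1·δL/L)²
  R term: (1×0.0649)² = 0.00421
  A term: (1×0.0955)² = 0.00911
  L term: (-1×0.0629)² = 0.00395
Total = 0.0173. Share from L = 0.00395/0.0173 = 0.229.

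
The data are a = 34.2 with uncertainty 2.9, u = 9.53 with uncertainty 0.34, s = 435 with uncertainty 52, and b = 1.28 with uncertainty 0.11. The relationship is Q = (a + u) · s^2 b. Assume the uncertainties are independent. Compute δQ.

Let w = a + u = 43.7. δw = √(δa² + δu²) = √(8.41 + 0.116) = 2.92, so δw/w = 0.0668.
Q is then a monomial in w, s, b:
δQ/Q = √((δw/w)² + (2·δs/s)² + (1·δb/b)²) = √(0.00446 + 0.0572 + 0.00739) = 0.263
Q = 1.06e+07, so δQ = 0.263 × 1.06e+07 = 2.78e+06.

2.78e+06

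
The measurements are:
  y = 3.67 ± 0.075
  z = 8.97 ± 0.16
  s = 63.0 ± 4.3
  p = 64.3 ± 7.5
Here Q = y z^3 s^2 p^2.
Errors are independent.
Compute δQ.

1.2e+10

For a monomial Q ∝ y, z^3, s^2, p^2, fractional errors add in quadrature:
  (1·δy/y)² = (1×0.0204)² = 0.000418;  (3·δz/z)² = (3×0.0178)² = 0.00286;  (2·δs/s)² = (2×0.0683)² = 0.0186;  (2·δp/p)² = (2×0.117)² = 0.0544
δQ/Q = √(0.0763) = 0.276
Q = 4.35e+10, so δQ = 0.276 × 4.35e+10 = 1.2e+10.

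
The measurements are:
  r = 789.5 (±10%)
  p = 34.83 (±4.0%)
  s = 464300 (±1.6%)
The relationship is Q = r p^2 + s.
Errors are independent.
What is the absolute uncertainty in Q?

Let w = r·p^2 = 957800. δw/w = √((1·δr/r)² + (2·δp/p)²) = √(0.0100 + 0.00640) = 0.128, so δw = 1.23e+05.
Q = w + s: δQ = √(δw² + δs²) = √(1.5e+10 + 5.52e+07) = 1.23e+05

1.23e+05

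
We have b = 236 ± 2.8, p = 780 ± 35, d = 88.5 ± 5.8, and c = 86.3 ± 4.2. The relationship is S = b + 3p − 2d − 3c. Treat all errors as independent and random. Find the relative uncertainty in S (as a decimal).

0.0497

Sums and differences: (δS)² = Σ (cᵢ δxᵢ)².
  (δb)² = 7.84;  (3·δp)² = 11000;  (2·δd)² = 135;  (3·δc)² = 159
δS = √(11300) = 106
S = 2140, so δS/S = 106/2140 = 0.0497.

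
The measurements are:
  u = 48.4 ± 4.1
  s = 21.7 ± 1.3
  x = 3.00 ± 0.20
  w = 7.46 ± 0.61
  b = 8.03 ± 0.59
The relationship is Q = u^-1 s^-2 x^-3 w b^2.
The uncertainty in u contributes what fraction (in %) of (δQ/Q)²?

(δQ/Q)² = (-1·δu/u)² + (-2·δs/s)² + (-3·δx/x)² + (1·δw/w)² + (2·δb/b)²
  u term: (-1×0.0847)² = 0.00718
  s term: (-2×0.0599)² = 0.0144
  x term: (-3×0.0667)² = 0.0400
  w term: (1×0.0818)² = 0.00669
  b term: (2×0.0735)² = 0.0216
Total = 0.0898. Share from u = 0.00718/0.0898 = 0.0799.

7.99%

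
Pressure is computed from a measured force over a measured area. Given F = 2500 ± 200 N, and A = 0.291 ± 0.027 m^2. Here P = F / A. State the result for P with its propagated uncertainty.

Since P is a product/quotient, work with relative uncertainties:
  (1·δF/F)² = (1×0.0800)² = 0.00640;  (-1·δA/A)² = (-1×0.0928)² = 0.00861
δP/P = √(0.0150) = 0.123
P = 8590 Pa, so δP = 0.123 × 8590 = 1050 Pa.

8590 ± 1050 Pa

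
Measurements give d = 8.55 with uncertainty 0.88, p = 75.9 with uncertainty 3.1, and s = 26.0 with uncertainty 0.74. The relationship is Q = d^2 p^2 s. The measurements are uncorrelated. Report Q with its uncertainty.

Since Q is a product/quotient, work with relative uncertainties:
  (2·δd/d)² = (2×0.103)² = 0.0424;  (2·δp/p)² = (2×0.0408)² = 0.00667;  (1·δs/s)² = (1×0.0285)² = 0.000810
δQ/Q = √(0.0499) = 0.223
Q = 1.09e+07, so δQ = 0.223 × 1.09e+07 = 2.44e+06.

(1.09 ± 0.244) × 10^7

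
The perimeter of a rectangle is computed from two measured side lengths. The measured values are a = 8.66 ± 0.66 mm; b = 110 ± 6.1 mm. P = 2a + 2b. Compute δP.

P is a linear combination, so absolute uncertainties add in quadrature:
  (2·δa)² = 1.74;  (2·δb)² = 149
δP = √(151) = 12.3 mm

12.3 mm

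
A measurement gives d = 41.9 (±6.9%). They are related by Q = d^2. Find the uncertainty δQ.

Q ∝ d^2, so δQ/Q = |2| · δd/d = 2 × 0.0690 = 0.138.
Q = 1760, so δQ = 0.138 × 1760 = 242.

242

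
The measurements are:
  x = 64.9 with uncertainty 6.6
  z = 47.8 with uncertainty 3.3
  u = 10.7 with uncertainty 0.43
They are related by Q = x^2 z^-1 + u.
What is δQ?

18.9

Let p = x^2·z^-1 = 88.1. δp/p = √((2·δx/x)² + (-1·δz/z)²) = √(0.0414 + 0.00477) = 0.215, so δp = 18.9.
Q = p + u: δQ = √(δp² + δu²) = √(358 + 0.185) = 18.9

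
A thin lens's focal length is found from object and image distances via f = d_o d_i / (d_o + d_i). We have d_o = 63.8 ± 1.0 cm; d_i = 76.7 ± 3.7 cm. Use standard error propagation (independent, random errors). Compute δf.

0.819 cm

∂f/∂d_o = (d_i/(d_o+d_i))² = 0.298;  ∂f/∂d_i = (d_o/(d_o+d_i))² = 0.206
δf = √((∂f/∂d_o · δd_o)² + (∂f/∂d_i · δd_i)²) = √(0.0888 + 0.582) = 0.819 cm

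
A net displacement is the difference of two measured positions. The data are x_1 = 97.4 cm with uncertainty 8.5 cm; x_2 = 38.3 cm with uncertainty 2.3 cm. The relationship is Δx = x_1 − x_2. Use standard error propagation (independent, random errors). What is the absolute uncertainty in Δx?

8.81 cm

Each term contributes (cᵢ δxᵢ)² to (δΔx)²:
  (δx_1)² = 72.2;  (δx_2)² = 5.29
δΔx = √(77.5) = 8.81 cm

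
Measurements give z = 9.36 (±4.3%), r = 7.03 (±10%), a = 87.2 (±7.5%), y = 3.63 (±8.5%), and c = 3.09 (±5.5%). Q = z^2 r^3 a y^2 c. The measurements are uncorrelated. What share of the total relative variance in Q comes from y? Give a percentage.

21.4%

(δQ/Q)² = (2·δz/z)² + (3·δr/r)² + (1·δa/a)² + (2·δy/y)² + (1·δc/c)²
  z term: (2×0.0430)² = 0.00740
  r term: (3×0.100)² = 0.0900
  a term: (1×0.0750)² = 0.00562
  y term: (2×0.0850)² = 0.0289
  c term: (1×0.0550)² = 0.00302
Total = 0.135. Share from y = 0.0289/0.135 = 0.214.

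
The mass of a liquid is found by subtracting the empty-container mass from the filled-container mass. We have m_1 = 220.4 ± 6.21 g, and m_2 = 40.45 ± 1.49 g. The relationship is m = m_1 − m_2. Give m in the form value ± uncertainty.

Absolute uncertainties add in quadrature for a linear combination:
  (δm_1)² = 38.6;  (δm_2)² = 2.22
δm = √(40.8) = 6.39 g
m = 179.9 g.

179.9 ± 6.39 g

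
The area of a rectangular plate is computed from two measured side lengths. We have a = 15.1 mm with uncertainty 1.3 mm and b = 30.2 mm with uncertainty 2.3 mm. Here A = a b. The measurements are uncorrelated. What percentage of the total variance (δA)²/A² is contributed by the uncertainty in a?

(δA/A)² = (1·δa/a)² + (1·δb/b)²
  a term: (1×0.0861)² = 0.00741
  b term: (1×0.0762)² = 0.00580
Total = 0.0132. Share from a = 0.00741/0.0132 = 0.561.

56.1%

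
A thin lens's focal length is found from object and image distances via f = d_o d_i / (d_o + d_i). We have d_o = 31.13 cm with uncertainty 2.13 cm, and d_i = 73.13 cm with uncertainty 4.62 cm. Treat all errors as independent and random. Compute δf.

∂f/∂d_o = (d_i/(d_o+d_i))² = 0.492;  ∂f/∂d_i = (d_o/(d_o+d_i))² = 0.0892
δf = √((∂f/∂d_o · δd_o)² + (∂f/∂d_i · δd_i)²) = √(1.10 + 0.170) = 1.13 cm

1.13 cm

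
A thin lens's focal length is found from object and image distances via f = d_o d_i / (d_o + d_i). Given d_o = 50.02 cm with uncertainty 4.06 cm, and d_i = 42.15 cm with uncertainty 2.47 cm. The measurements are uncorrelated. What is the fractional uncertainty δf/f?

∂f/∂d_o = (d_i/(d_o+d_i))² = 0.209;  ∂f/∂d_i = (d_o/(d_o+d_i))² = 0.295
δf = √((∂f/∂d_o · δd_o)² + (∂f/∂d_i · δd_i)²) = √(0.721 + 0.529) = 1.12 cm
f = 22.87 cm, so δf/f = 1.12/22.87 = 0.0489.

0.0489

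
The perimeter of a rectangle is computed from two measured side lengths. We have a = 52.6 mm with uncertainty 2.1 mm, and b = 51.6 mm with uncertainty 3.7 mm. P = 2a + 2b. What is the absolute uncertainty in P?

8.51 mm

Absolute uncertainties add in quadrature for a linear combination:
  (2·δa)² = 17.6;  (2·δb)² = 54.8
δP = √(72.4) = 8.51 mm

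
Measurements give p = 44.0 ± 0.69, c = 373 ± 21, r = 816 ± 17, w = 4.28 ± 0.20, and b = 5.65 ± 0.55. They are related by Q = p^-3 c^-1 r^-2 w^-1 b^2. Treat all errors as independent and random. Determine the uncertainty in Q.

Relative error in a monomial: (δQ/Q)² = Σ (nᵢ · δxᵢ/xᵢ)².
  (-3·δp/p)² = (-3×0.0157)² = 0.00221;  (-1·δc/c)² = (-1×0.0563)² = 0.00317;  (-2·δr/r)² = (-2×0.0208)² = 0.00174;  (-1·δw/w)² = (-1×0.0467)² = 0.00218;  (2·δb/b)² = (2×0.0973)² = 0.0379
δQ/Q = √(0.0472) = 0.217
Q = 3.53e-13, so δQ = 0.217 × 3.53e-13 = 7.66e-14.

7.66e-14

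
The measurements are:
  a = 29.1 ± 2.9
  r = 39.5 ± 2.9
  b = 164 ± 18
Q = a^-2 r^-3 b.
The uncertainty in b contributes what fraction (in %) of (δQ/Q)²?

12.0%

(δQ/Q)² = (-2·δa/a)² + (-3·δr/r)² + (1·δb/b)²
  a term: (-2×0.0997)² = 0.0397
  r term: (-3×0.0734)² = 0.0485
  b term: (1×0.110)² = 0.0120
Total = 0.100. Share from b = 0.0120/0.100 = 0.120.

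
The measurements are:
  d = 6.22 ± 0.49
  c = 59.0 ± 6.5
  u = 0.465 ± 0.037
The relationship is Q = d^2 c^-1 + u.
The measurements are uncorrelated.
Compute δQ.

0.131

Let p = d^2·c^-1 = 0.656. δp/p = √((2·δd/d)² + (-1·δc/c)²) = √(0.0248 + 0.0121) = 0.192, so δp = 0.126.
Q = p + u: δQ = √(δp² + δu²) = √(0.0159 + 0.00137) = 0.131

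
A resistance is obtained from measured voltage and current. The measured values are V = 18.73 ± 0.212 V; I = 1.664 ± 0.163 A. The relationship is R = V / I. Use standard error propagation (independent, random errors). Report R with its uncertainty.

11.26 ± 1.11 Ω

Products/powers → add relative errors in quadrature, weighted by exponent:
  (1·δV/V)² = (1×0.0113)² = 0.000128;  (-1·δI/I)² = (-1×0.0980)² = 0.00960
δR/R = √(0.00972) = 0.0986
R = 11.26 Ω, so δR = 0.0986 × 11.26 = 1.11 Ω.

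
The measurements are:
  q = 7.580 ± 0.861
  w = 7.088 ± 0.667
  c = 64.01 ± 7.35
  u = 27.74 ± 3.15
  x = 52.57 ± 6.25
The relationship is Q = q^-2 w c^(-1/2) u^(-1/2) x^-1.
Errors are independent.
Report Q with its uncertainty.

(5.569 ± 1.59) × 10^-5

Relative error in a monomial: (δQ/Q)² = Σ (nᵢ · δxᵢ/xᵢ)².
  (-2·δq/q)² = (-2×0.114)² = 0.0516;  (1·δw/w)² = (1×0.0941)² = 0.00886;  (−½·δc/c)² = (-0.5×0.115)² = 0.00330;  (−½·δu/u)² = (-0.5×0.114)² = 0.00322;  (-1·δx/x)² = (-1×0.119)² = 0.0141
δQ/Q = √(0.0811) = 0.285
Q = 5.569e-05, so δQ = 0.285 × 5.569e-05 = 1.59e-05.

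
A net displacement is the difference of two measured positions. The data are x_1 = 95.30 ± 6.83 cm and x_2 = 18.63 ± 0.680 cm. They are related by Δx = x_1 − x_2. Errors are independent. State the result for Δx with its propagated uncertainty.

76.67 ± 6.86 cm

Absolute uncertainties add in quadrature for a linear combination:
  (δx_1)² = 46.6;  (δx_2)² = 0.462
δΔx = √(47.1) = 6.86 cm
Δx = 76.67 cm.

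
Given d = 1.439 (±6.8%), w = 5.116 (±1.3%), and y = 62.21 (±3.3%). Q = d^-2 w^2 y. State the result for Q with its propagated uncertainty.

786.3 ± 112

Since Q is a product/quotient, work with relative uncertainties:
  (-2·δd/d)² = (-2×0.0680)² = 0.0185;  (2·δw/w)² = (2×0.0130)² = 0.000676;  (1·δy/y)² = (1×0.0330)² = 0.00109
δQ/Q = √(0.0203) = 0.142
Q = 786.3, so δQ = 0.142 × 786.3 = 112.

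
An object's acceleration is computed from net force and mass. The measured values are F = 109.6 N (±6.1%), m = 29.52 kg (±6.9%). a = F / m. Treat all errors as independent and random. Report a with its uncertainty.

3.713 ± 0.342 m/s^2

For a monomial a ∝ F, m^-1, fractional errors add in quadrature:
  (1·δF/F)² = (1×0.0610)² = 0.00372;  (-1·δm/m)² = (-1×0.0690)² = 0.00476
δa/a = √(0.00848) = 0.0921
a = 3.713 m/s^2, so δa = 0.0921 × 3.713 = 0.342 m/s^2.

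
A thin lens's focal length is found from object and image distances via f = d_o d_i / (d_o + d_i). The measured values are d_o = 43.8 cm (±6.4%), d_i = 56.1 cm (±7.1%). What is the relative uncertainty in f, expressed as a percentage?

4.75%

∂f/∂d_o = (d_i/(d_o+d_i))² = 0.315;  ∂f/∂d_i = (d_o/(d_o+d_i))² = 0.192
δf = √((∂f/∂d_o · δd_o)² + (∂f/∂d_i · δd_i)²) = √(0.781 + 0.586) = 1.17 cm
f = 24.6 cm, so δf/f = 1.17/24.6 = 0.0475.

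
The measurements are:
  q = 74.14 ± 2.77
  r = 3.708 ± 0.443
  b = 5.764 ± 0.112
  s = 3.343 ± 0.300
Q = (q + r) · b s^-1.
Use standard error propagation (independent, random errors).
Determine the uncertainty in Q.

13.2

Let u = q + r = 77.85. δu = √(δq² + δr²) = √(7.67 + 0.196) = 2.81, so δu/u = 0.0360.
Q is then a monomial in u, b, s:
δQ/Q = √((δu/u)² + (1·δb/b)² + (-1·δs/s)²) = √(0.00130 + 0.000378 + 0.00805) = 0.0986
Q = 134.2, so δQ = 0.0986 × 134.2 = 13.2.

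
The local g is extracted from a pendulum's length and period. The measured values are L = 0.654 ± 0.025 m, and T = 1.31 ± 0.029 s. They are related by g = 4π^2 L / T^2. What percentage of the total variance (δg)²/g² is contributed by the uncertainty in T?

(δg/g)² = (1·δL/L)² + (-2·δT/T)²
  L term: (1×0.0382)² = 0.00146
  T term: (-2×0.0221)² = 0.00196
Total = 0.00342. Share from T = 0.00196/0.00342 = 0.573.

57.3%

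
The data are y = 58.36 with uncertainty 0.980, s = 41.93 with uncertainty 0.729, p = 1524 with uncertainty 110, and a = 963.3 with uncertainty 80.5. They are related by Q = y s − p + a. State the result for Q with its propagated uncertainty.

Let w = y·s = 2447. δw/w = √((1·δy/y)² + (1·δs/s)²) = √(0.000282 + 0.000302) = 0.0242, so δw = 59.1.
Q = w − p + a: δQ = √(δw² + δp² + δa²) = √(3500 + 12100 + 6480) = 149
Q = 1886.

1886 ± 149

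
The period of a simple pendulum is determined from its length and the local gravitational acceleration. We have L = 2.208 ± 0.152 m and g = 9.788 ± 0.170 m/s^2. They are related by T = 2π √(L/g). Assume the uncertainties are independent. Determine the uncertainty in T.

0.106 s

Each factor contributes (exponent × relative error)² to (δT/T)²:
  (½·δL/L)² = (0.5×0.0688)² = 0.00118;  (−½·δg/g)² = (-0.5×0.0174)² = 7.54e-05
δT/T = √(0.00126) = 0.0355
T = 2.984 s, so δT = 0.0355 × 2.984 = 0.106 s.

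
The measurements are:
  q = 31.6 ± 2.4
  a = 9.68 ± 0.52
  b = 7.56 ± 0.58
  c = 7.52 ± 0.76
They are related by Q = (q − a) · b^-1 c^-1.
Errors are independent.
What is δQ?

Let u = q − a = 21.9. δu = √(δq² + δa²) = √(5.76 + 0.270) = 2.46, so δu/u = 0.112.
Q is then a monomial in u, b, c:
δQ/Q = √((δu/u)² + (-1·δb/b)² + (-1·δc/c)²) = √(0.0126 + 0.00589 + 0.0102) = 0.169
Q = 0.386, so δQ = 0.169 × 0.386 = 0.0653.

0.0653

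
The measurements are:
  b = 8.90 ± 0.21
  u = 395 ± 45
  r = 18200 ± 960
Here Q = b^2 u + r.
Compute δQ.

Let p = b^2·u = 31300. δp/p = √((2·δb/b)² + (1·δu/u)²) = √(0.00223 + 0.0130) = 0.123, so δp = 3860.
Q = p + r: δQ = √(δp² + δr²) = √(1.49e+07 + 9.22e+05) = 3980

3980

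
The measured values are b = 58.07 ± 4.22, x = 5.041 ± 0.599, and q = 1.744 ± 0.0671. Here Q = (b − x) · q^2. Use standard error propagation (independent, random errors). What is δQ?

Let u = b − x = 53.03. δu = √(δb² + δx²) = √(17.8 + 0.359) = 4.26, so δu/u = 0.0804.
Q is then a monomial in u, q:
δQ/Q = √((δu/u)² + (2·δq/q)²) = √(0.00646 + 0.00592) = 0.111
Q = 161.3, so δQ = 0.111 × 161.3 = 17.9.

17.9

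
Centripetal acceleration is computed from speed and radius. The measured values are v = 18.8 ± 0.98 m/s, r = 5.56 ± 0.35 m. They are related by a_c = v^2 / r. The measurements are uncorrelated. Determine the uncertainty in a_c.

Relative error in a monomial: (δa_c/a_c)² = Σ (nᵢ · δxᵢ/xᵢ)².
  (2·δv/v)² = (2×0.0521)² = 0.0109;  (-1·δr/r)² = (-1×0.0629)² = 0.00396
δa_c/a_c = √(0.0148) = 0.122
a_c = 63.6 m/s^2, so δa_c = 0.122 × 63.6 = 7.74 m/s^2.

7.74 m/s^2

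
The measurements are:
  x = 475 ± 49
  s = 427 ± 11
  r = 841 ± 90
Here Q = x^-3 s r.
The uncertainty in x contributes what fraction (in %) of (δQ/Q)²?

88.8%

(δQ/Q)² = (-3·δx/x)² + (1·δs/s)² + (1·δr/r)²
  x term: (-3×0.103)² = 0.0958
  s term: (1×0.0258)² = 0.000664
  r term: (1×0.107)² = 0.0115
Total = 0.108. Share from x = 0.0958/0.108 = 0.888.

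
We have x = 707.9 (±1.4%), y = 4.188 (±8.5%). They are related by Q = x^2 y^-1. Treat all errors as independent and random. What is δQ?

10700

For a monomial Q ∝ x^2, y^-1, fractional errors add in quadrature:
  (2·δx/x)² = (2×0.0140)² = 0.000784;  (-1·δy/y)² = (-1×0.0850)² = 0.00723
δQ/Q = √(0.00801) = 0.0895
Q = 119700, so δQ = 0.0895 × 119700 = 10700.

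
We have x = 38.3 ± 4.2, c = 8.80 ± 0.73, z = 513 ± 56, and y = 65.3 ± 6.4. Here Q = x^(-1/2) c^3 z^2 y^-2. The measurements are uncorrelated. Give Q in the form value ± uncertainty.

Products/powers → add relative errors in quadrature, weighted by exponent:
  (−½·δx/x)² = (-0.5×0.110)² = 0.00301;  (3·δc/c)² = (3×0.0830)² = 0.0619;  (2·δz/z)² = (2×0.109)² = 0.0477;  (-2·δy/y)² = (-2×0.0980)² = 0.0384
δQ/Q = √(0.151) = 0.389
Q = 6800, so δQ = 0.389 × 6800 = 2640.

6800 ± 2640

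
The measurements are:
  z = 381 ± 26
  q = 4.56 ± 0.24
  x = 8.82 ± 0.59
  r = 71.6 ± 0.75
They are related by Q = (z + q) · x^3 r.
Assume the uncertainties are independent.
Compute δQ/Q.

0.212

Let u = z + q = 386. δu = √(δz² + δq²) = √(676 + 0.0576) = 26.0, so δu/u = 0.0674.
Q is then a monomial in u, x, r:
δQ/Q = √((δu/u)² + (3·δx/x)² + (1·δr/r)²) = √(0.00455 + 0.0403 + 0.000110) = 0.212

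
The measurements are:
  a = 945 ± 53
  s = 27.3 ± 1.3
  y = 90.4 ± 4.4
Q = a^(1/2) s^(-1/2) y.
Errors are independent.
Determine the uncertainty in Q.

32.4

Each factor contributes (exponent × relative error)² to (δQ/Q)²:
  (½·δa/a)² = (0.5×0.0561)² = 0.000786;  (−½·δs/s)² = (-0.5×0.0476)² = 0.000567;  (1·δy/y)² = (1×0.0487)² = 0.00237
δQ/Q = √(0.00372) = 0.0610
Q = 532, so δQ = 0.0610 × 532 = 32.4.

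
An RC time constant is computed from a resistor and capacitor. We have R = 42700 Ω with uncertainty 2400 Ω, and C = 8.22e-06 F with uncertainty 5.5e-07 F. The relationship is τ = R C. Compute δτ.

For a monomial τ ∝ R, C, fractional errors add in quadrature:
  (1·δR/R)² = (1×0.0562)² = 0.00316;  (1·δC/C)² = (1×0.0669)² = 0.00448
δτ/τ = √(0.00764) = 0.0874
τ = 0.351 s, so δτ = 0.0874 × 0.351 = 0.0307 s.

0.0307 s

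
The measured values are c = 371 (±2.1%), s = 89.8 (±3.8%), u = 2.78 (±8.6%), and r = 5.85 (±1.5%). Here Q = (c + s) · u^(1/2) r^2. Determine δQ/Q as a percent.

Let w = c + s = 461. δw = √(δc² + δs²) = √(60.7 + 11.6) = 8.51, so δw/w = 0.0185.
Q is then a monomial in w, u, r:
δQ/Q = √((δw/w)² + (½·δu/u)² + (2·δr/r)²) = √(0.000341 + 0.00185 + 0.000900) = 0.0556

5.56%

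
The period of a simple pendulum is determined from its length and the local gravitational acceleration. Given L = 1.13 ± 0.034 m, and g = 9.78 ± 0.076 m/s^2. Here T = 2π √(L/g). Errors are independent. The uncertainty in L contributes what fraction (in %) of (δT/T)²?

93.7%

(δT/T)² = (½·δL/L)² + (−½·δg/g)²
  L term: (0.5×0.0301)² = 0.000226
  g term: (-0.5×0.00777)² = 1.51e-05
Total = 0.000241. Share from L = 0.000226/0.000241 = 0.937.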